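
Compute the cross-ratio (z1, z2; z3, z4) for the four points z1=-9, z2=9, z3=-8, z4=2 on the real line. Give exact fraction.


Step 1: (z1-z3)(z2-z4) = (-1) * 7 = -7
Step 2: (z1-z4)(z2-z3) = (-11) * 17 = -187
Step 3: Cross-ratio = 7/187 = 7/187

7/187


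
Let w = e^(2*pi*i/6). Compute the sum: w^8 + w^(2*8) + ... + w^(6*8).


Step 1: The sum sum_{j=1}^{n} w^(k*j) equals n if n | k, else 0.
Step 2: Here n = 6, k = 8
Step 3: Does n divide k? 6 | 8 -> False
Step 4: Sum = 0

0


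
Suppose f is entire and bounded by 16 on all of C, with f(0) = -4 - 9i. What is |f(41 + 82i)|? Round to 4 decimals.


Step 1: By Liouville's theorem, a bounded entire function is constant.
Step 2: f(z) = f(0) = -4 - 9i for all z.
Step 3: |f(w)| = |-4 - 9i| = sqrt(16 + 81)
Step 4: = 9.8489

9.8489


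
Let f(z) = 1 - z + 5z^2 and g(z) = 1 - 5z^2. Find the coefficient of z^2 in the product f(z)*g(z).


Step 1: z^2 term in f*g comes from: (1)*(-5z^2) + (-z)*(0) + (5z^2)*(1)
Step 2: = -5 + 0 + 5
Step 3: = 0

0


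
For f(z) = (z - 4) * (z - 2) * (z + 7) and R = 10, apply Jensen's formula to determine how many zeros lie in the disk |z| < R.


Jensen's formula: (1/2pi)*integral log|f(Re^it)|dt = log|f(0)| + sum_{|a_k|<R} log(R/|a_k|)
Step 1: f(0) = (-4) * (-2) * 7 = 56
Step 2: log|f(0)| = log|4| + log|2| + log|-7| = 4.0254
Step 3: Zeros inside |z| < 10: 4, 2, -7
Step 4: Jensen sum = log(10/4) + log(10/2) + log(10/7) = 2.8824
Step 5: n(R) = number of terms in the Jensen sum = count of zeros inside |z| < 10 = 3

3


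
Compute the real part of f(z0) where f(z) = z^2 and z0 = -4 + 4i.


Step 1: z0 = -4 + 4i
Step 2: z0^2 = (-4)^2 - 4^2 - 32i
Step 3: real part = 16 - 16 = 0

0


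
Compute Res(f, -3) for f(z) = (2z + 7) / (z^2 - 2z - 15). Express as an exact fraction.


Step 1: Q(z) = z^2 - 2z - 15 = (z + 3)(z - 5)
Step 2: Q'(z) = 2z - 2
Step 3: Q'(-3) = -8, P(-3) = 1
Step 4: Res = P(-3)/Q'(-3) = 1/(-8) = -1/8

-1/8


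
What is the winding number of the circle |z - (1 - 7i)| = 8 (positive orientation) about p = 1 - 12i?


Step 1: Center c = (1, -7), radius = 8
Step 2: |p - c|^2 = 0^2 + (-5)^2 = 25
Step 3: r^2 = 64
Step 4: |p-c| < r so winding number = 1

1


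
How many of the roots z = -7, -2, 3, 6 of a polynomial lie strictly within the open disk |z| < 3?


Step 1: Check each root:
  z = -7: |-7| = 7 >= 3
  z = -2: |-2| = 2 < 3
  z = 3: |3| = 3 >= 3
  z = 6: |6| = 6 >= 3
Step 2: Count = 1

1


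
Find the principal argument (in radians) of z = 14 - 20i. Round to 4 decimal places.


Step 1: z = 14 - 20i
Step 2: arg(z) = atan2(-20, 14)
Step 3: arg(z) = -0.9601

-0.9601


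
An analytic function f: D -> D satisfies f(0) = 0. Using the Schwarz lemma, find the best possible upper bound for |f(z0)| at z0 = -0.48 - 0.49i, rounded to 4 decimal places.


Step 1: Schwarz lemma: if f: D -> D is analytic with f(0) = 0, then |f(z)| <= |z| for all z in D, and this is sharp (f(z) = z).
Step 2: |z0|^2 = (-0.48)^2 + (-0.49)^2 = 0.4705
Step 3: |z0| = sqrt(0.4705) = 0.68593
Step 4: Best bound = |z0| = 0.6859

0.6859


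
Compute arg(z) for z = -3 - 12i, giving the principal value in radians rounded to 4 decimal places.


Step 1: z = -3 - 12i
Step 2: arg(z) = atan2(-12, -3)
Step 3: arg(z) = -1.8158

-1.8158


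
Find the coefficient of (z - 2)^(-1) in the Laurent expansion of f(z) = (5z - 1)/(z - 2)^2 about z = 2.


Step 1: Write the numerator in powers of (z - 2): 5z - 1 = 5(z - 2) + (5*2 - 1) = 5(z - 2) + 9
Step 2: Divide by (z - 2)^2: f(z) = 9(z - 2)^(-2) + 5(z - 2)^(-1)
Step 3: This finite sum is the Laurent series of f about z = 2.
Step 4: Coefficient of (z - 2)^(-1) = coefficient of (z - 2) in the re-centred numerator = 5

5


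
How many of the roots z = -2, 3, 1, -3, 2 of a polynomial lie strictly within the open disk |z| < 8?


Step 1: Check each root:
  z = -2: |-2| = 2 < 8
  z = 3: |3| = 3 < 8
  z = 1: |1| = 1 < 8
  z = -3: |-3| = 3 < 8
  z = 2: |2| = 2 < 8
Step 2: Count = 5

5


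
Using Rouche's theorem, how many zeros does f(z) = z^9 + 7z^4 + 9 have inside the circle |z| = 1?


Step 1: On |z| = 1 the three terms have sizes |z^9| = 1^9 = 1, |7z^4| = 7*1^4 = 7, |9| = 9
Step 2: The dominant term is g(z) = 9; let h(z) = z^9 + 7z^4 so f = g + h
Step 3: On |z| = 1: |g| = 9 and |h| <= 1 + 7 = 8
Step 4: Since 9 > 8, |h| < |g| on |z| = 1, so by Rouche f has the same number of zeros as g inside |z| < 1
Step 5: g(z) = 9 is a nonzero constant with no zeros inside |z| < 1. Answer = 0

0


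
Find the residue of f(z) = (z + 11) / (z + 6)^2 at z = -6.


Step 1: Pole of order 2 at z = -6
Step 2: Res = lim d/dz [(z + 6)^2 * f(z)] as z -> -6
Step 3: (z + 6)^2 * f(z) = z + 11
Step 4: d/dz[z + 11] = 1

1


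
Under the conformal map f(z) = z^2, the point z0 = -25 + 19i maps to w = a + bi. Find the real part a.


Step 1: z0 = -25 + 19i
Step 2: z0^2 = (-25)^2 - 19^2 - 950i
Step 3: real part = 625 - 361 = 264

264


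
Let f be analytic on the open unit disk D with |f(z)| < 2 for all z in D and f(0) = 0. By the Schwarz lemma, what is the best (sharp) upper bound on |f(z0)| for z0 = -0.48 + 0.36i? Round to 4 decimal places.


Step 1: g = f/2 maps D -> D with g(0) = 0, so by the Schwarz lemma |g(z)| <= |z|, i.e. |f(z)| <= 2|z|; this is sharp (f(z) = 2z).
Step 2: |z0|^2 = (-0.48)^2 + 0.36^2 = 0.36
Step 3: |z0| = sqrt(0.36) = 0.6
Step 4: Best bound = 2 * |z0| = 2 * 0.6 = 1.2

1.2


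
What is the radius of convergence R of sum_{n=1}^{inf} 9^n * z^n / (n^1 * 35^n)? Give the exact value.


Step 1: General term a_n = 9^n / (n^1 * 35^n)
Step 2: By the root test, |a_n|^(1/n) = 9 / (n^(1/n) * 35) -> 9/35 as n -> infinity (since n^(1/n) -> 1)
Step 3: R = 1/lim|a_n|^(1/n) = 35/9

35/9


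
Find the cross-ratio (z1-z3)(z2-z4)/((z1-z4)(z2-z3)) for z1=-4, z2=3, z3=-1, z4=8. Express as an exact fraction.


Step 1: (z1-z3)(z2-z4) = (-3) * (-5) = 15
Step 2: (z1-z4)(z2-z3) = (-12) * 4 = -48
Step 3: Cross-ratio = -15/48 = -5/16

-5/16


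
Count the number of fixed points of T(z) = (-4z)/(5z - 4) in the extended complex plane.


Step 1: Fixed points satisfy T(z) = z
Step 2: 5z^2 = 0
Step 3: Discriminant = 0^2 - 4*5*0 = 0
Step 4: Number of fixed points = 1

1


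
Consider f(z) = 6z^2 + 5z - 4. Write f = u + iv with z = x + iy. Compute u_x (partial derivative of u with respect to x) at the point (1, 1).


Step 1: f(z) = 6(x+iy)^2 + 5(x+iy) - 4
Step 2: u = 6(x^2 - y^2) + 5x - 4
Step 3: u_x = 12x + 5
Step 4: At (1, 1): u_x = 12 + 5 = 17

17


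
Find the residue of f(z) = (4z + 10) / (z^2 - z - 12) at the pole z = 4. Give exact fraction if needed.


Step 1: Q(z) = z^2 - z - 12 = (z - 4)(z + 3)
Step 2: Q'(z) = 2z - 1
Step 3: Q'(4) = 7, P(4) = 26
Step 4: Res = P(4)/Q'(4) = 26/7 = 26/7

26/7


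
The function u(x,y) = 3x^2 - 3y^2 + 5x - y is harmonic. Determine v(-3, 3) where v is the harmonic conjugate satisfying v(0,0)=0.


Step 1: v_x = -u_y = 6y + 1
Step 2: v_y = u_x = 6x + 5
Step 3: v = 6xy + x + 5y + C
Step 4: v(0,0) = 0 => C = 0
Step 5: v(-3, 3) = -42

-42


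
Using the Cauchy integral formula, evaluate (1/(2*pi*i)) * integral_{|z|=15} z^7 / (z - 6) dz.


Step 1: f(z) = z^7, a = 6 is inside |z| = 15
Step 2: By Cauchy integral formula: (1/(2pi*i)) * integral = f(a)
Step 3: f(6) = 6^7 = 279936

279936


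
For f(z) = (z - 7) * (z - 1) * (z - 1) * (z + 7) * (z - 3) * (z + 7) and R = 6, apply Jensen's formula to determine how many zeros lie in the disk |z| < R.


Jensen's formula: (1/2pi)*integral log|f(Re^it)|dt = log|f(0)| + sum_{|a_k|<R} log(R/|a_k|)
Step 1: f(0) = (-7) * (-1) * (-1) * 7 * (-3) * 7 = 1029
Step 2: log|f(0)| = log|7| + log|1| + log|1| + log|-7| + log|3| + log|-7| = 6.9363
Step 3: Zeros inside |z| < 6: 1, 1, 3
Step 4: Jensen sum = log(6/1) + log(6/1) + log(6/3) = 4.2767
Step 5: n(R) = number of terms in the Jensen sum = count of zeros inside |z| < 6 = 3

3


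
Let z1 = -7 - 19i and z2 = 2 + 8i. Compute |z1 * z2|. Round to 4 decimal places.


Step 1: |z1| = sqrt((-7)^2 + (-19)^2) = sqrt(410)
Step 2: |z2| = sqrt(2^2 + 8^2) = sqrt(68)
Step 3: |z1*z2| = |z1|*|z2| = sqrt(410) * sqrt(68) = sqrt(410 * 68) = sqrt(27880)
Step 4: = 166.9731

166.9731


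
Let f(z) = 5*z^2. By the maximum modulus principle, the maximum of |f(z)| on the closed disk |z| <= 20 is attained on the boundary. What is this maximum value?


Step 1: On |z| = 20, |f(z)| = 5 * |z|^2 = 5 * 20^2
Step 2: By maximum modulus principle, maximum is on boundary.
Step 3: Maximum = 5 * 400 = 2000

2000


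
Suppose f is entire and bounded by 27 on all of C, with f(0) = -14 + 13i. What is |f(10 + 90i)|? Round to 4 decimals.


Step 1: By Liouville's theorem, a bounded entire function is constant.
Step 2: f(z) = f(0) = -14 + 13i for all z.
Step 3: |f(w)| = |-14 + 13i| = sqrt(196 + 169)
Step 4: = 19.105

19.105


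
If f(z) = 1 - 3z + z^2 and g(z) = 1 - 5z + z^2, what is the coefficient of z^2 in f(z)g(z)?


Step 1: z^2 term in f*g comes from: (1)*(z^2) + (-3z)*(-5z) + (z^2)*(1)
Step 2: = 1 + 15 + 1
Step 3: = 17

17


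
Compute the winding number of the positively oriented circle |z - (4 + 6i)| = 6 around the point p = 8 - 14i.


Step 1: Center c = (4, 6), radius = 6
Step 2: |p - c|^2 = 4^2 + (-20)^2 = 416
Step 3: r^2 = 36
Step 4: |p-c| > r so winding number = 0

0


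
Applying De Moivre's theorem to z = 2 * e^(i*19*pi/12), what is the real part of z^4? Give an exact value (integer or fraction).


Step 1: By De Moivre's theorem, z^4 = 2^4 * e^(i*4*19*pi/12) = 16 * (cos(19*pi/3) + i*sin(19*pi/3))
Step 2: |z|^4 = 2^4 = 16
Step 3: Reduce the angle mod 2*pi: 19*pi/3 - 6*pi = pi/3
Step 4: cos(pi/3) = 1/2
Step 5: Re(z^4) = 16 * 1/2 = 8

8


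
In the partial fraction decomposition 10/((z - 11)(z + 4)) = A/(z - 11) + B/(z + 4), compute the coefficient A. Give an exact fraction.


Step 1: Multiply both sides by (z - 11) and set z = 11
Step 2: A = 10 / (11 + 4)
Step 3: A = 10 / 15
Step 4: A = 2/3

2/3


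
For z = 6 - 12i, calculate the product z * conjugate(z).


Step 1: conj(z) = 6 + 12i
Step 2: z * conj(z) = 6^2 + (-12)^2
Step 3: = 36 + 144 = 180

180


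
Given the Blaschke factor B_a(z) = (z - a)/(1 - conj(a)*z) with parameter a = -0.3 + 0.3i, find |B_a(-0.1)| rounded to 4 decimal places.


Step 1: Numerator z0 - a = -0.1 - (-0.3 + 0.3i) = 0.2 - 0.3i
Step 2: Denominator 1 - conj(a)*z0 = 1 - (-0.3 - 0.3i)*(-0.1) = 0.97 - 0.03i
Step 3: |z0 - a|^2 = 0.2^2 + (-0.3)^2 = 0.13; |1 - conj(a)*z0|^2 = 0.97^2 + (-0.03)^2 = 0.9418
Step 4: |B_a(-0.1)| = sqrt(0.13 / 0.9418) = sqrt(0.138034)
Step 5: = 0.3715

0.3715


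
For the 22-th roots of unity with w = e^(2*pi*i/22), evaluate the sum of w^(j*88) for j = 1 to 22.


Step 1: The sum sum_{j=1}^{n} w^(k*j) equals n if n | k, else 0.
Step 2: Here n = 22, k = 88
Step 3: Does n divide k? 22 | 88 -> True
Step 4: Sum = 22

22


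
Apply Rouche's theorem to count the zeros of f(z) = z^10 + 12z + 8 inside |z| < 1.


Step 1: On |z| = 1 the three terms have sizes |z^10| = 1^10 = 1, |12z| = 12*1 = 12, |8| = 8
Step 2: The dominant term is g(z) = 12z; let h(z) = z^10 + 8 so f = g + h
Step 3: On |z| = 1: |g| = 12 and |h| <= 1 + 8 = 9
Step 4: Since 12 > 9, |h| < |g| on |z| = 1, so by Rouche f has the same number of zeros as g inside |z| < 1
Step 5: g(z) = 12z has 1 zero (at the origin, multiplicity 1) inside |z| < 1. Answer = 1

1


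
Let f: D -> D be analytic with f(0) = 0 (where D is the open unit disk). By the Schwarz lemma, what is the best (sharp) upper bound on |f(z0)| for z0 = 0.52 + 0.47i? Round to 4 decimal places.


Step 1: Schwarz lemma: if f: D -> D is analytic with f(0) = 0, then |f(z)| <= |z| for all z in D, and this is sharp (f(z) = z).
Step 2: |z0|^2 = 0.52^2 + 0.47^2 = 0.4913
Step 3: |z0| = sqrt(0.4913) = 0.700928
Step 4: Best bound = |z0| = 0.7009

0.7009


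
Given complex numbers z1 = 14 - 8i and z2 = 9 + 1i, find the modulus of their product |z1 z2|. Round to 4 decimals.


Step 1: |z1| = sqrt(14^2 + (-8)^2) = sqrt(260)
Step 2: |z2| = sqrt(9^2 + 1^2) = sqrt(82)
Step 3: |z1*z2| = |z1|*|z2| = sqrt(260) * sqrt(82) = sqrt(260 * 82) = sqrt(21320)
Step 4: = 146.0137

146.0137


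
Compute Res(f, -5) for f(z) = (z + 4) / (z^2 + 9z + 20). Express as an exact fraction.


Step 1: Q(z) = z^2 + 9z + 20 = (z + 5)(z + 4)
Step 2: Q'(z) = 2z + 9
Step 3: Q'(-5) = -1, P(-5) = -1
Step 4: Res = P(-5)/Q'(-5) = -1/(-1) = 1

1


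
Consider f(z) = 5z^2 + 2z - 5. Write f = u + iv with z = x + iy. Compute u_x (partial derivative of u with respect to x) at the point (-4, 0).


Step 1: f(z) = 5(x+iy)^2 + 2(x+iy) - 5
Step 2: u = 5(x^2 - y^2) + 2x - 5
Step 3: u_x = 10x + 2
Step 4: At (-4, 0): u_x = -40 + 2 = -38

-38


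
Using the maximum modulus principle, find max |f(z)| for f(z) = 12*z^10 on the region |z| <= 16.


Step 1: On |z| = 16, |f(z)| = 12 * |z|^10 = 12 * 16^10
Step 2: By maximum modulus principle, maximum is on boundary.
Step 3: Maximum = 12 * 1099511627776 = 13194139533312

13194139533312


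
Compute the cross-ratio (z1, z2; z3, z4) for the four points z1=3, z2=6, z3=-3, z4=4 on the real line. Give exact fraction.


Step 1: (z1-z3)(z2-z4) = 6 * 2 = 12
Step 2: (z1-z4)(z2-z3) = (-1) * 9 = -9
Step 3: Cross-ratio = -12/9 = -4/3

-4/3


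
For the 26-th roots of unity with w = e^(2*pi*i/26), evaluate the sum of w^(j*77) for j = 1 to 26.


Step 1: The sum sum_{j=1}^{n} w^(k*j) equals n if n | k, else 0.
Step 2: Here n = 26, k = 77
Step 3: Does n divide k? 26 | 77 -> False
Step 4: Sum = 0

0


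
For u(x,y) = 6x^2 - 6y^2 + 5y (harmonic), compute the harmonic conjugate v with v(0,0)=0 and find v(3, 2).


Step 1: v_x = -u_y = 12y - 5
Step 2: v_y = u_x = 12x + 0
Step 3: v = 12xy - 5x + C
Step 4: v(0,0) = 0 => C = 0
Step 5: v(3, 2) = 57

57


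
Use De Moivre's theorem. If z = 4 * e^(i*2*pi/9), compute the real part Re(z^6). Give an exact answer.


Step 1: By De Moivre's theorem, z^6 = 4^6 * e^(i*6*2*pi/9) = 4096 * (cos(4*pi/3) + i*sin(4*pi/3))
Step 2: |z|^6 = 4^6 = 4096
Step 3: The angle 4*pi/3 already lies in [0, 2*pi)
Step 4: cos(4*pi/3) = -1/2
Step 5: Re(z^6) = 4096 * (-1/2) = -2048

-2048


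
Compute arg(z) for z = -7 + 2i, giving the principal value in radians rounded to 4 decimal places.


Step 1: z = -7 + 2i
Step 2: arg(z) = atan2(2, -7)
Step 3: arg(z) = 2.8633

2.8633


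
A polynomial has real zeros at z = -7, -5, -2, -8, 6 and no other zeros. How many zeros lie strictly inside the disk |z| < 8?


Step 1: Check each root:
  z = -7: |-7| = 7 < 8
  z = -5: |-5| = 5 < 8
  z = -2: |-2| = 2 < 8
  z = -8: |-8| = 8 >= 8
  z = 6: |6| = 6 < 8
Step 2: Count = 4

4


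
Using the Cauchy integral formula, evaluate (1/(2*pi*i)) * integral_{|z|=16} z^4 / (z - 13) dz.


Step 1: f(z) = z^4, a = 13 is inside |z| = 16
Step 2: By Cauchy integral formula: (1/(2pi*i)) * integral = f(a)
Step 3: f(13) = 13^4 = 28561

28561


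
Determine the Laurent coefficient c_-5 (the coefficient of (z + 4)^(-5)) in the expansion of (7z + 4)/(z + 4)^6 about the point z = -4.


Step 1: Write the numerator in powers of (z + 4): 7z + 4 = 7(z + 4) + (7*(-4) + 4) = 7(z + 4) - 24
Step 2: Divide by (z + 4)^6: f(z) = -24(z + 4)^(-6) + 7(z + 4)^(-5)
Step 3: This finite sum is the Laurent series of f about z = -4.
Step 4: Coefficient of (z + 4)^(-5) = coefficient of (z + 4) in the re-centred numerator = 7

7


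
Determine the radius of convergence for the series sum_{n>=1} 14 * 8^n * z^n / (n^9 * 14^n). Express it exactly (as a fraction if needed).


Step 1: General term a_n = 14 * 8^n / (n^9 * 14^n)
Step 2: By the root test, |a_n|^(1/n) = 14^(1/n) * 8 / (n^(9/n) * 14) -> 8/14 as n -> infinity (since 14^(1/n) -> 1 and n^(9/n) -> 1)
Step 3: R = 1/lim|a_n|^(1/n) = 14/8 = 7/4

7/4


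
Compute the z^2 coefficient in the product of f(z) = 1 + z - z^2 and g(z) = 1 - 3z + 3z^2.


Step 1: z^2 term in f*g comes from: (1)*(3z^2) + (z)*(-3z) + (-z^2)*(1)
Step 2: = 3 - 3 - 1
Step 3: = -1

-1


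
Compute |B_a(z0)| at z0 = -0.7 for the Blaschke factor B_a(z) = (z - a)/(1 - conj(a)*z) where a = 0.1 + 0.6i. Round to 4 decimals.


Step 1: Numerator z0 - a = -0.7 - (0.1 + 0.6i) = -0.8 - 0.6i
Step 2: Denominator 1 - conj(a)*z0 = 1 - (0.1 - 0.6i)*(-0.7) = 1.07 - 0.42i
Step 3: |z0 - a|^2 = (-0.8)^2 + (-0.6)^2 = 1; |1 - conj(a)*z0|^2 = 1.07^2 + (-0.42)^2 = 1.3213
Step 4: |B_a(-0.7)| = sqrt(1 / 1.3213) = sqrt(0.75683)
Step 5: = 0.87

0.87


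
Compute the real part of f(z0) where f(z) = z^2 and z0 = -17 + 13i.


Step 1: z0 = -17 + 13i
Step 2: z0^2 = (-17)^2 - 13^2 - 442i
Step 3: real part = 289 - 169 = 120

120


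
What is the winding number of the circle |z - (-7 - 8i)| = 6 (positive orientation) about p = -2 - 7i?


Step 1: Center c = (-7, -8), radius = 6
Step 2: |p - c|^2 = 5^2 + 1^2 = 26
Step 3: r^2 = 36
Step 4: |p-c| < r so winding number = 1

1


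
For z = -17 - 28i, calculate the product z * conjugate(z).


Step 1: conj(z) = -17 + 28i
Step 2: z * conj(z) = (-17)^2 + (-28)^2
Step 3: = 289 + 784 = 1073

1073


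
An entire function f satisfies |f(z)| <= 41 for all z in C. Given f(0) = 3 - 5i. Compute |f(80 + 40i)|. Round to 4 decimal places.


Step 1: By Liouville's theorem, a bounded entire function is constant.
Step 2: f(z) = f(0) = 3 - 5i for all z.
Step 3: |f(w)| = |3 - 5i| = sqrt(9 + 25)
Step 4: = 5.831

5.831


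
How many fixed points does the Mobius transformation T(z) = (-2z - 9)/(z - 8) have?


Step 1: Fixed points satisfy T(z) = z
Step 2: z^2 - 6z + 9 = 0
Step 3: Discriminant = (-6)^2 - 4*1*9 = 0
Step 4: Number of fixed points = 1

1


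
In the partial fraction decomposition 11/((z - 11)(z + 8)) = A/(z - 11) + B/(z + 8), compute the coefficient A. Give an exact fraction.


Step 1: Multiply both sides by (z - 11) and set z = 11
Step 2: A = 11 / (11 + 8)
Step 3: A = 11 / 19
Step 4: A = 11/19

11/19


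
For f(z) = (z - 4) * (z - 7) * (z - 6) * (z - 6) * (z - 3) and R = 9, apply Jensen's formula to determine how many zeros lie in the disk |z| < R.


Jensen's formula: (1/2pi)*integral log|f(Re^it)|dt = log|f(0)| + sum_{|a_k|<R} log(R/|a_k|)
Step 1: f(0) = (-4) * (-7) * (-6) * (-6) * (-3) = -3024
Step 2: log|f(0)| = log|4| + log|7| + log|6| + log|6| + log|3| = 8.0143
Step 3: Zeros inside |z| < 9: 4, 7, 6, 6, 3
Step 4: Jensen sum = log(9/4) + log(9/7) + log(9/6) + log(9/6) + log(9/3) = 2.9718
Step 5: n(R) = number of terms in the Jensen sum = count of zeros inside |z| < 9 = 5

5


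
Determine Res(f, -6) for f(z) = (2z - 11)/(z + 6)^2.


Step 1: Pole of order 2 at z = -6
Step 2: Res = lim d/dz [(z + 6)^2 * f(z)] as z -> -6
Step 3: (z + 6)^2 * f(z) = 2z - 11
Step 4: d/dz[2z - 11] = 2

2


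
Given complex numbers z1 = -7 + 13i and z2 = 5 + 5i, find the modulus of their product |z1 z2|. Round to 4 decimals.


Step 1: |z1| = sqrt((-7)^2 + 13^2) = sqrt(218)
Step 2: |z2| = sqrt(5^2 + 5^2) = sqrt(50)
Step 3: |z1*z2| = |z1|*|z2| = sqrt(218) * sqrt(50) = sqrt(218 * 50) = sqrt(10900)
Step 4: = 104.4031

104.4031


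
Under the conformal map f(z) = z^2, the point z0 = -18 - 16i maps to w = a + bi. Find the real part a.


Step 1: z0 = -18 - 16i
Step 2: z0^2 = (-18)^2 - (-16)^2 + 576i
Step 3: real part = 324 - 256 = 68

68


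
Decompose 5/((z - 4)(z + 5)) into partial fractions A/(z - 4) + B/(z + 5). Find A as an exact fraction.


Step 1: Multiply both sides by (z - 4) and set z = 4
Step 2: A = 5 / (4 + 5)
Step 3: A = 5 / 9
Step 4: A = 5/9

5/9


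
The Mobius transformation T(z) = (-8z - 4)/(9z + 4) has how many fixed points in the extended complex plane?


Step 1: Fixed points satisfy T(z) = z
Step 2: 9z^2 + 12z + 4 = 0
Step 3: Discriminant = 12^2 - 4*9*4 = 0
Step 4: Number of fixed points = 1

1


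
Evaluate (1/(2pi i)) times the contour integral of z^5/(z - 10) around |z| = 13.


Step 1: f(z) = z^5, a = 10 is inside |z| = 13
Step 2: By Cauchy integral formula: (1/(2pi*i)) * integral = f(a)
Step 3: f(10) = 10^5 = 100000

100000


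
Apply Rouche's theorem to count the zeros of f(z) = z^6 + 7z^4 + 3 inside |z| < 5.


Step 1: On |z| = 5 the three terms have sizes |z^6| = 5^6 = 15625, |7z^4| = 7*5^4 = 4375, |3| = 3
Step 2: The dominant term is g(z) = z^6; let h(z) = 7z^4 + 3 so f = g + h
Step 3: On |z| = 5: |g| = 15625 and |h| <= 4375 + 3 = 4378
Step 4: Since 15625 > 4378, |h| < |g| on |z| = 5, so by Rouche f has the same number of zeros as g inside |z| < 5
Step 5: g(z) = z^6 has 6 zeros (all at the origin) inside |z| < 5. Answer = 6

6


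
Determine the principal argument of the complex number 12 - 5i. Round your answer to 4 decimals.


Step 1: z = 12 - 5i
Step 2: arg(z) = atan2(-5, 12)
Step 3: arg(z) = -0.3948

-0.3948


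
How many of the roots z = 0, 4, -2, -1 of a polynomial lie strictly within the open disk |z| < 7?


Step 1: Check each root:
  z = 0: |0| = 0 < 7
  z = 4: |4| = 4 < 7
  z = -2: |-2| = 2 < 7
  z = -1: |-1| = 1 < 7
Step 2: Count = 4

4


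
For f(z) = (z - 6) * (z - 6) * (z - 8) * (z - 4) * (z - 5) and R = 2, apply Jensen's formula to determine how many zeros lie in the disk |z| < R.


Jensen's formula: (1/2pi)*integral log|f(Re^it)|dt = log|f(0)| + sum_{|a_k|<R} log(R/|a_k|)
Step 1: f(0) = (-6) * (-6) * (-8) * (-4) * (-5) = -5760
Step 2: log|f(0)| = log|6| + log|6| + log|8| + log|4| + log|5| = 8.6587
Step 3: Zeros inside |z| < 2: none
Step 4: Jensen sum = (empty sum) = 0
Step 5: n(R) = number of terms in the Jensen sum = count of zeros inside |z| < 2 = 0

0


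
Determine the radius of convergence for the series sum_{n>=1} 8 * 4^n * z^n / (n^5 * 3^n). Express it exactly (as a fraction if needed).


Step 1: General term a_n = 8 * 4^n / (n^5 * 3^n)
Step 2: By the root test, |a_n|^(1/n) = 8^(1/n) * 4 / (n^(5/n) * 3) -> 4/3 as n -> infinity (since 8^(1/n) -> 1 and n^(5/n) -> 1)
Step 3: R = 1/lim|a_n|^(1/n) = 3/4

3/4


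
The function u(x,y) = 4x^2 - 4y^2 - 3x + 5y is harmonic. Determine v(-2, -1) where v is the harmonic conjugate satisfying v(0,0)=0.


Step 1: v_x = -u_y = 8y - 5
Step 2: v_y = u_x = 8x - 3
Step 3: v = 8xy - 5x - 3y + C
Step 4: v(0,0) = 0 => C = 0
Step 5: v(-2, -1) = 29

29


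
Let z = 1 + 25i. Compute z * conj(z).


Step 1: conj(z) = 1 - 25i
Step 2: z * conj(z) = 1^2 + 25^2
Step 3: = 1 + 625 = 626

626


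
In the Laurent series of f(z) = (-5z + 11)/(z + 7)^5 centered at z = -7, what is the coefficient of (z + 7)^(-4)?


Step 1: Write the numerator in powers of (z + 7): -5z + 11 = -5(z + 7) + (-5*(-7) + 11) = -5(z + 7) + 46
Step 2: Divide by (z + 7)^5: f(z) = 46(z + 7)^(-5) - 5(z + 7)^(-4)
Step 3: This finite sum is the Laurent series of f about z = -7.
Step 4: Coefficient of (z + 7)^(-4) = coefficient of (z + 7) in the re-centred numerator = -5

-5


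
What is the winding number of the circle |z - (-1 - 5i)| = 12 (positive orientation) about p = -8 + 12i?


Step 1: Center c = (-1, -5), radius = 12
Step 2: |p - c|^2 = (-7)^2 + 17^2 = 338
Step 3: r^2 = 144
Step 4: |p-c| > r so winding number = 0

0


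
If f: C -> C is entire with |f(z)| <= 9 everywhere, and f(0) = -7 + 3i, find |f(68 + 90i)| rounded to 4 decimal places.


Step 1: By Liouville's theorem, a bounded entire function is constant.
Step 2: f(z) = f(0) = -7 + 3i for all z.
Step 3: |f(w)| = |-7 + 3i| = sqrt(49 + 9)
Step 4: = 7.6158

7.6158


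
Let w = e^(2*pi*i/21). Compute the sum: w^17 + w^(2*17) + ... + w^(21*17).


Step 1: The sum sum_{j=1}^{n} w^(k*j) equals n if n | k, else 0.
Step 2: Here n = 21, k = 17
Step 3: Does n divide k? 21 | 17 -> False
Step 4: Sum = 0

0


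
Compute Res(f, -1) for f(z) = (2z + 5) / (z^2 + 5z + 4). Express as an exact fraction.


Step 1: Q(z) = z^2 + 5z + 4 = (z + 1)(z + 4)
Step 2: Q'(z) = 2z + 5
Step 3: Q'(-1) = 3, P(-1) = 3
Step 4: Res = P(-1)/Q'(-1) = 3/3 = 1

1


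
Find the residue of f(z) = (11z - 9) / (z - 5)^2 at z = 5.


Step 1: Pole of order 2 at z = 5
Step 2: Res = lim d/dz [(z - 5)^2 * f(z)] as z -> 5
Step 3: (z - 5)^2 * f(z) = 11z - 9
Step 4: d/dz[11z - 9] = 11

11


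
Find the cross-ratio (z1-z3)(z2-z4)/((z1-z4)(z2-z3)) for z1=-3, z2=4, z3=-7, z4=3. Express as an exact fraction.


Step 1: (z1-z3)(z2-z4) = 4 * 1 = 4
Step 2: (z1-z4)(z2-z3) = (-6) * 11 = -66
Step 3: Cross-ratio = -4/66 = -2/33

-2/33


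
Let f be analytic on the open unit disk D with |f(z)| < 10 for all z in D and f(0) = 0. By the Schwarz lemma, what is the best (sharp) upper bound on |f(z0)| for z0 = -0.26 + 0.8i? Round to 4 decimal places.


Step 1: g = f/10 maps D -> D with g(0) = 0, so by the Schwarz lemma |g(z)| <= |z|, i.e. |f(z)| <= 10|z|; this is sharp (f(z) = 10z).
Step 2: |z0|^2 = (-0.26)^2 + 0.8^2 = 0.7076
Step 3: |z0| = sqrt(0.7076) = 0.84119
Step 4: Best bound = 10 * |z0| = 10 * 0.84119 = 8.4119

8.4119


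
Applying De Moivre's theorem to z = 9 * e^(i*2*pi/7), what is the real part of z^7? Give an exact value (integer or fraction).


Step 1: By De Moivre's theorem, z^7 = 9^7 * e^(i*7*2*pi/7) = 4782969 * (cos(2*pi) + i*sin(2*pi))
Step 2: |z|^7 = 9^7 = 4782969
Step 3: Reduce the angle mod 2*pi: 2*pi - 2*pi = 0
Step 4: cos(0) = 1
Step 5: Re(z^7) = 4782969 * 1 = 4782969

4782969


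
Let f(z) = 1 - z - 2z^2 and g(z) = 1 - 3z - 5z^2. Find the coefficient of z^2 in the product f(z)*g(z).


Step 1: z^2 term in f*g comes from: (1)*(-5z^2) + (-z)*(-3z) + (-2z^2)*(1)
Step 2: = -5 + 3 - 2
Step 3: = -4

-4


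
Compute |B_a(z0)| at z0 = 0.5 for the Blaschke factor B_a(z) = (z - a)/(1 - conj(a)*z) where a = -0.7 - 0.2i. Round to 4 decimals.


Step 1: Numerator z0 - a = 0.5 - (-0.7 - 0.2i) = 1.2 + 0.2i
Step 2: Denominator 1 - conj(a)*z0 = 1 - (-0.7 + 0.2i)*0.5 = 1.35 - 0.1i
Step 3: |z0 - a|^2 = 1.2^2 + 0.2^2 = 1.48; |1 - conj(a)*z0|^2 = 1.35^2 + (-0.1)^2 = 1.8325
Step 4: |B_a(0.5)| = sqrt(1.48 / 1.8325) = sqrt(0.80764)
Step 5: = 0.8987

0.8987


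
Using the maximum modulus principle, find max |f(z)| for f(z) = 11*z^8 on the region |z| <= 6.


Step 1: On |z| = 6, |f(z)| = 11 * |z|^8 = 11 * 6^8
Step 2: By maximum modulus principle, maximum is on boundary.
Step 3: Maximum = 11 * 1679616 = 18475776

18475776


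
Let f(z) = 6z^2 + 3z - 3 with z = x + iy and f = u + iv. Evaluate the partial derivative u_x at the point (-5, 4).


Step 1: f(z) = 6(x+iy)^2 + 3(x+iy) - 3
Step 2: u = 6(x^2 - y^2) + 3x - 3
Step 3: u_x = 12x + 3
Step 4: At (-5, 4): u_x = -60 + 3 = -57

-57


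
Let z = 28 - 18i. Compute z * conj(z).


Step 1: conj(z) = 28 + 18i
Step 2: z * conj(z) = 28^2 + (-18)^2
Step 3: = 784 + 324 = 1108

1108


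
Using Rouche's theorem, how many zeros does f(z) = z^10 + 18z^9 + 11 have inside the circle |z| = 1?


Step 1: On |z| = 1 the three terms have sizes |z^10| = 1^10 = 1, |18z^9| = 18*1^9 = 18, |11| = 11
Step 2: The dominant term is g(z) = 18z^9; let h(z) = z^10 + 11 so f = g + h
Step 3: On |z| = 1: |g| = 18 and |h| <= 1 + 11 = 12
Step 4: Since 18 > 12, |h| < |g| on |z| = 1, so by Rouche f has the same number of zeros as g inside |z| < 1
Step 5: g(z) = 18z^9 has 9 zeros (at the origin, multiplicity 9) inside |z| < 1. Answer = 9

9


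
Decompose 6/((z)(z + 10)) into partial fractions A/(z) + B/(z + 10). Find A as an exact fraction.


Step 1: Multiply both sides by (z) and set z = 0
Step 2: A = 6 / (0 + 10)
Step 3: A = 6 / 10
Step 4: A = 3/5

3/5


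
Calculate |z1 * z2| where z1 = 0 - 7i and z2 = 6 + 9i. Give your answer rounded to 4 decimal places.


Step 1: |z1| = sqrt(0^2 + (-7)^2) = sqrt(49)
Step 2: |z2| = sqrt(6^2 + 9^2) = sqrt(117)
Step 3: |z1*z2| = |z1|*|z2| = sqrt(49) * sqrt(117) = sqrt(49 * 117) = sqrt(5733)
Step 4: = 75.7166

75.7166


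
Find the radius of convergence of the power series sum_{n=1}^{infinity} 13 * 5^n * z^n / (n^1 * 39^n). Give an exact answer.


Step 1: General term a_n = 13 * 5^n / (n^1 * 39^n)
Step 2: By the root test, |a_n|^(1/n) = 13^(1/n) * 5 / (n^(1/n) * 39) -> 5/39 as n -> infinity (since 13^(1/n) -> 1 and n^(1/n) -> 1)
Step 3: R = 1/lim|a_n|^(1/n) = 39/5

39/5


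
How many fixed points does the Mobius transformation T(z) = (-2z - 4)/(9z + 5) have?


Step 1: Fixed points satisfy T(z) = z
Step 2: 9z^2 + 7z + 4 = 0
Step 3: Discriminant = 7^2 - 4*9*4 = -95
Step 4: Number of fixed points = 2

2


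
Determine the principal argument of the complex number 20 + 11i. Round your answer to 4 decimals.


Step 1: z = 20 + 11i
Step 2: arg(z) = atan2(11, 20)
Step 3: arg(z) = 0.5028

0.5028


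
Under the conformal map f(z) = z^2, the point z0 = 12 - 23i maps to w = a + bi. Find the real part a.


Step 1: z0 = 12 - 23i
Step 2: z0^2 = 12^2 - (-23)^2 - 552i
Step 3: real part = 144 - 529 = -385

-385


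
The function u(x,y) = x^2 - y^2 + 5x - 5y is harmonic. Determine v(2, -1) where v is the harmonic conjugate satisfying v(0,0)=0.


Step 1: v_x = -u_y = 2y + 5
Step 2: v_y = u_x = 2x + 5
Step 3: v = 2xy + 5x + 5y + C
Step 4: v(0,0) = 0 => C = 0
Step 5: v(2, -1) = 1

1


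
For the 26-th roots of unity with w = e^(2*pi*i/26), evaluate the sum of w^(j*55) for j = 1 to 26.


Step 1: The sum sum_{j=1}^{n} w^(k*j) equals n if n | k, else 0.
Step 2: Here n = 26, k = 55
Step 3: Does n divide k? 26 | 55 -> False
Step 4: Sum = 0

0


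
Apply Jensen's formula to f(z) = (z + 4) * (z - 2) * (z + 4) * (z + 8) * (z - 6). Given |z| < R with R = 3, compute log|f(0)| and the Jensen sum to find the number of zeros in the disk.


Jensen's formula: (1/2pi)*integral log|f(Re^it)|dt = log|f(0)| + sum_{|a_k|<R} log(R/|a_k|)
Step 1: f(0) = 4 * (-2) * 4 * 8 * (-6) = 1536
Step 2: log|f(0)| = log|-4| + log|2| + log|-4| + log|-8| + log|6| = 7.3369
Step 3: Zeros inside |z| < 3: 2
Step 4: Jensen sum = log(3/2) = 0.4055
Step 5: n(R) = number of terms in the Jensen sum = count of zeros inside |z| < 3 = 1

1


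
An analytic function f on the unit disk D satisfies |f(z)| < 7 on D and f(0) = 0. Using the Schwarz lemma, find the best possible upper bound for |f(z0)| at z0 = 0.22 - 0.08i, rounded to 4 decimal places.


Step 1: g = f/7 maps D -> D with g(0) = 0, so by the Schwarz lemma |g(z)| <= |z|, i.e. |f(z)| <= 7|z|; this is sharp (f(z) = 7z).
Step 2: |z0|^2 = 0.22^2 + (-0.08)^2 = 0.0548
Step 3: |z0| = sqrt(0.0548) = 0.234094
Step 4: Best bound = 7 * |z0| = 7 * 0.234094 = 1.6387

1.6387


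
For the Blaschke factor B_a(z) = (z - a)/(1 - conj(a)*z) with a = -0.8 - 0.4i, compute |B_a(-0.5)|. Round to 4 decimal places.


Step 1: Numerator z0 - a = -0.5 - (-0.8 - 0.4i) = 0.3 + 0.4i
Step 2: Denominator 1 - conj(a)*z0 = 1 - (-0.8 + 0.4i)*(-0.5) = 0.6 + 0.2i
Step 3: |z0 - a|^2 = 0.3^2 + 0.4^2 = 0.25; |1 - conj(a)*z0|^2 = 0.6^2 + 0.2^2 = 0.4
Step 4: |B_a(-0.5)| = sqrt(0.25 / 0.4) = sqrt(0.625)
Step 5: = 0.7906

0.7906


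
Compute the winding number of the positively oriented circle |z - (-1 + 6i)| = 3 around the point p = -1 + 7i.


Step 1: Center c = (-1, 6), radius = 3
Step 2: |p - c|^2 = 0^2 + 1^2 = 1
Step 3: r^2 = 9
Step 4: |p-c| < r so winding number = 1

1


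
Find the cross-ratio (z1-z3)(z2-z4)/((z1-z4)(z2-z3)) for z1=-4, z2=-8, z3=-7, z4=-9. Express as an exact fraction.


Step 1: (z1-z3)(z2-z4) = 3 * 1 = 3
Step 2: (z1-z4)(z2-z3) = 5 * (-1) = -5
Step 3: Cross-ratio = -3/5 = -3/5

-3/5


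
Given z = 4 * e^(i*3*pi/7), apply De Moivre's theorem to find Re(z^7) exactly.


Step 1: By De Moivre's theorem, z^7 = 4^7 * e^(i*7*3*pi/7) = 16384 * (cos(3*pi) + i*sin(3*pi))
Step 2: |z|^7 = 4^7 = 16384
Step 3: Reduce the angle mod 2*pi: 3*pi - 2*pi = pi
Step 4: cos(pi) = -1
Step 5: Re(z^7) = 16384 * (-1) = -16384

-16384


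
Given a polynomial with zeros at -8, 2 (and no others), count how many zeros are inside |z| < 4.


Step 1: Check each root:
  z = -8: |-8| = 8 >= 4
  z = 2: |2| = 2 < 4
Step 2: Count = 1

1


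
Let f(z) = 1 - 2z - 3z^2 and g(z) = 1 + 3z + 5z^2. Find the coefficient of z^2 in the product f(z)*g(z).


Step 1: z^2 term in f*g comes from: (1)*(5z^2) + (-2z)*(3z) + (-3z^2)*(1)
Step 2: = 5 - 6 - 3
Step 3: = -4

-4


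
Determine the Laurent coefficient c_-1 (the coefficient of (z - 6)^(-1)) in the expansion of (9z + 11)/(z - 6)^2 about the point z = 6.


Step 1: Write the numerator in powers of (z - 6): 9z + 11 = 9(z - 6) + (9*6 + 11) = 9(z - 6) + 65
Step 2: Divide by (z - 6)^2: f(z) = 65(z - 6)^(-2) + 9(z - 6)^(-1)
Step 3: This finite sum is the Laurent series of f about z = 6.
Step 4: Coefficient of (z - 6)^(-1) = coefficient of (z - 6) in the re-centred numerator = 9

9


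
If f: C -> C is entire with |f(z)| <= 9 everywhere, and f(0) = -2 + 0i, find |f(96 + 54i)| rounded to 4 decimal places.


Step 1: By Liouville's theorem, a bounded entire function is constant.
Step 2: f(z) = f(0) = -2 + 0i for all z.
Step 3: |f(w)| = |-2 + 0i| = sqrt(4 + 0)
Step 4: = 2.0

2.0


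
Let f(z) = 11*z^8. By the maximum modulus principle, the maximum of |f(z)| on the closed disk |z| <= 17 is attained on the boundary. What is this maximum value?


Step 1: On |z| = 17, |f(z)| = 11 * |z|^8 = 11 * 17^8
Step 2: By maximum modulus principle, maximum is on boundary.
Step 3: Maximum = 11 * 6975757441 = 76733331851

76733331851


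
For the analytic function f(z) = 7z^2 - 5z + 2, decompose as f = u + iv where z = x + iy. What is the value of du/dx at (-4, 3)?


Step 1: f(z) = 7(x+iy)^2 - 5(x+iy) + 2
Step 2: u = 7(x^2 - y^2) - 5x + 2
Step 3: u_x = 14x - 5
Step 4: At (-4, 3): u_x = -56 - 5 = -61

-61


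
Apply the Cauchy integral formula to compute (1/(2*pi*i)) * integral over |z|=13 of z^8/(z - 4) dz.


Step 1: f(z) = z^8, a = 4 is inside |z| = 13
Step 2: By Cauchy integral formula: (1/(2pi*i)) * integral = f(a)
Step 3: f(4) = 4^8 = 65536

65536


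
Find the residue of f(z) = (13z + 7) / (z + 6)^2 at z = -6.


Step 1: Pole of order 2 at z = -6
Step 2: Res = lim d/dz [(z + 6)^2 * f(z)] as z -> -6
Step 3: (z + 6)^2 * f(z) = 13z + 7
Step 4: d/dz[13z + 7] = 13

13


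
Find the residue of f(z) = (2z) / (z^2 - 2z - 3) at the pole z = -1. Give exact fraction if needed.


Step 1: Q(z) = z^2 - 2z - 3 = (z + 1)(z - 3)
Step 2: Q'(z) = 2z - 2
Step 3: Q'(-1) = -4, P(-1) = -2
Step 4: Res = P(-1)/Q'(-1) = -2/(-4) = 1/2

1/2


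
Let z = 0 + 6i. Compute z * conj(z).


Step 1: conj(z) = 0 - 6i
Step 2: z * conj(z) = 0^2 + 6^2
Step 3: = 0 + 36 = 36

36


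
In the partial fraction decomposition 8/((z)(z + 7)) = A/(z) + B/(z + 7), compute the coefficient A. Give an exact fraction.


Step 1: Multiply both sides by (z) and set z = 0
Step 2: A = 8 / (0 + 7)
Step 3: A = 8 / 7
Step 4: A = 8/7

8/7


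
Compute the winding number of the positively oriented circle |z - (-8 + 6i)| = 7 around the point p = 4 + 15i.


Step 1: Center c = (-8, 6), radius = 7
Step 2: |p - c|^2 = 12^2 + 9^2 = 225
Step 3: r^2 = 49
Step 4: |p-c| > r so winding number = 0

0


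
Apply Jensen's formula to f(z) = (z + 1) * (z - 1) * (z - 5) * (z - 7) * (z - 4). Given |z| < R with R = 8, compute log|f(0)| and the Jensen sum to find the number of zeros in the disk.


Jensen's formula: (1/2pi)*integral log|f(Re^it)|dt = log|f(0)| + sum_{|a_k|<R} log(R/|a_k|)
Step 1: f(0) = 1 * (-1) * (-5) * (-7) * (-4) = 140
Step 2: log|f(0)| = log|-1| + log|1| + log|5| + log|7| + log|4| = 4.9416
Step 3: Zeros inside |z| < 8: -1, 1, 5, 7, 4
Step 4: Jensen sum = log(8/1) + log(8/1) + log(8/5) + log(8/7) + log(8/4) = 5.4556
Step 5: n(R) = number of terms in the Jensen sum = count of zeros inside |z| < 8 = 5

5


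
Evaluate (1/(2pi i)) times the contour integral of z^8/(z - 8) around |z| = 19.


Step 1: f(z) = z^8, a = 8 is inside |z| = 19
Step 2: By Cauchy integral formula: (1/(2pi*i)) * integral = f(a)
Step 3: f(8) = 8^8 = 16777216

16777216


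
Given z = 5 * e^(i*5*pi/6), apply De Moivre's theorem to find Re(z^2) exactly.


Step 1: By De Moivre's theorem, z^2 = 5^2 * e^(i*2*5*pi/6) = 25 * (cos(5*pi/3) + i*sin(5*pi/3))
Step 2: |z|^2 = 5^2 = 25
Step 3: The angle 5*pi/3 already lies in [0, 2*pi)
Step 4: cos(5*pi/3) = 1/2
Step 5: Re(z^2) = 25 * 1/2 = 25/2

25/2


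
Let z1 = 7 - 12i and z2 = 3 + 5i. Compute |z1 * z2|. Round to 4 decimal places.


Step 1: |z1| = sqrt(7^2 + (-12)^2) = sqrt(193)
Step 2: |z2| = sqrt(3^2 + 5^2) = sqrt(34)
Step 3: |z1*z2| = |z1|*|z2| = sqrt(193) * sqrt(34) = sqrt(193 * 34) = sqrt(6562)
Step 4: = 81.0062

81.0062


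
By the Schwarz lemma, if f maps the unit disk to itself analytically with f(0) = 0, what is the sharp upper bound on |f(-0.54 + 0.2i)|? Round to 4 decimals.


Step 1: Schwarz lemma: if f: D -> D is analytic with f(0) = 0, then |f(z)| <= |z| for all z in D, and this is sharp (f(z) = z).
Step 2: |z0|^2 = (-0.54)^2 + 0.2^2 = 0.3316
Step 3: |z0| = sqrt(0.3316) = 0.575847
Step 4: Best bound = |z0| = 0.5758

0.5758


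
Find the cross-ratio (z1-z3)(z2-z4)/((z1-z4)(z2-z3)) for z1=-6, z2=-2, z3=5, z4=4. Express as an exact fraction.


Step 1: (z1-z3)(z2-z4) = (-11) * (-6) = 66
Step 2: (z1-z4)(z2-z3) = (-10) * (-7) = 70
Step 3: Cross-ratio = 66/70 = 33/35

33/35


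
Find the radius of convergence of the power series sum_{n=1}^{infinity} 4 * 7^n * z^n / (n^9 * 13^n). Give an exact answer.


Step 1: General term a_n = 4 * 7^n / (n^9 * 13^n)
Step 2: By the root test, |a_n|^(1/n) = 4^(1/n) * 7 / (n^(9/n) * 13) -> 7/13 as n -> infinity (since 4^(1/n) -> 1 and n^(9/n) -> 1)
Step 3: R = 1/lim|a_n|^(1/n) = 13/7

13/7


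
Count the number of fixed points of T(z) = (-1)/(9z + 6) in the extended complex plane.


Step 1: Fixed points satisfy T(z) = z
Step 2: 9z^2 + 6z + 1 = 0
Step 3: Discriminant = 6^2 - 4*9*1 = 0
Step 4: Number of fixed points = 1

1


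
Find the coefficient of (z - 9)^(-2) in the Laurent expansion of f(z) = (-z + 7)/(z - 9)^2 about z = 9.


Step 1: Write the numerator in powers of (z - 9): -z + 7 = -(z - 9) + (-1*9 + 7) = -(z - 9) - 2
Step 2: Divide by (z - 9)^2: f(z) = -2(z - 9)^(-2) - (z - 9)^(-1)
Step 3: This finite sum is the Laurent series of f about z = 9.
Step 4: Coefficient of (z - 9)^(-2) = -1*9 + 7 = -2

-2


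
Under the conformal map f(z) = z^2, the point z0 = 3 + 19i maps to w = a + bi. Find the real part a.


Step 1: z0 = 3 + 19i
Step 2: z0^2 = 3^2 - 19^2 + 114i
Step 3: real part = 9 - 361 = -352

-352


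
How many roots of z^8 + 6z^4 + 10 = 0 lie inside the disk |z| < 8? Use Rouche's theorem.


Step 1: On |z| = 8 the three terms have sizes |z^8| = 8^8 = 16777216, |6z^4| = 6*8^4 = 24576, |10| = 10
Step 2: The dominant term is g(z) = z^8; let h(z) = 6z^4 + 10 so f = g + h
Step 3: On |z| = 8: |g| = 16777216 and |h| <= 24576 + 10 = 24586
Step 4: Since 16777216 > 24586, |h| < |g| on |z| = 8, so by Rouche f has the same number of zeros as g inside |z| < 8
Step 5: g(z) = z^8 has 8 zeros (all at the origin) inside |z| < 8. Answer = 8

8


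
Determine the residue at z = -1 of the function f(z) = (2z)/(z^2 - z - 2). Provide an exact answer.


Step 1: Q(z) = z^2 - z - 2 = (z + 1)(z - 2)
Step 2: Q'(z) = 2z - 1
Step 3: Q'(-1) = -3, P(-1) = -2
Step 4: Res = P(-1)/Q'(-1) = -2/(-3) = 2/3

2/3


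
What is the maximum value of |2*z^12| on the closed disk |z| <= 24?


Step 1: On |z| = 24, |f(z)| = 2 * |z|^12 = 2 * 24^12
Step 2: By maximum modulus principle, maximum is on boundary.
Step 3: Maximum = 2 * 36520347436056576 = 73040694872113152

73040694872113152


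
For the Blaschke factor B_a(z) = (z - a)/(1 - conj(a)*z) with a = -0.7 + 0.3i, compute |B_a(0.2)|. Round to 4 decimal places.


Step 1: Numerator z0 - a = 0.2 - (-0.7 + 0.3i) = 0.9 - 0.3i
Step 2: Denominator 1 - conj(a)*z0 = 1 - (-0.7 - 0.3i)*0.2 = 1.14 + 0.06i
Step 3: |z0 - a|^2 = 0.9^2 + (-0.3)^2 = 0.9; |1 - conj(a)*z0|^2 = 1.14^2 + 0.06^2 = 1.3032
Step 4: |B_a(0.2)| = sqrt(0.9 / 1.3032) = sqrt(0.690608)
Step 5: = 0.831

0.831


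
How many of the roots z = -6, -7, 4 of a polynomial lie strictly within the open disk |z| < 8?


Step 1: Check each root:
  z = -6: |-6| = 6 < 8
  z = -7: |-7| = 7 < 8
  z = 4: |4| = 4 < 8
Step 2: Count = 3

3


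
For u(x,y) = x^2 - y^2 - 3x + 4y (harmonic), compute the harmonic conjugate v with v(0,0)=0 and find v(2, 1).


Step 1: v_x = -u_y = 2y - 4
Step 2: v_y = u_x = 2x - 3
Step 3: v = 2xy - 4x - 3y + C
Step 4: v(0,0) = 0 => C = 0
Step 5: v(2, 1) = -7

-7
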